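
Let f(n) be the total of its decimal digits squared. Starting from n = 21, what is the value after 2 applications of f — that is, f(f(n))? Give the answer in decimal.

21 → 2² + 1² = 4 + 1 = 5
5 → 5² = 25

25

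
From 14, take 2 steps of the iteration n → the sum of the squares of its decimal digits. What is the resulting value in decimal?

50

14 → 1² + 4² = 1 + 16 = 17
17 → 1² + 7² = 1 + 49 = 50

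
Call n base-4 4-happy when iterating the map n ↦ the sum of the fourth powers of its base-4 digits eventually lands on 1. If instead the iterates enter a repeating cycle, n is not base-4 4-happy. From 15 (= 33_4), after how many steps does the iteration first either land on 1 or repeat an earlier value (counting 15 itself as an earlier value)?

15 = (3,3)_4 → 162
162 = (2,2,0,2)_4 → 48
48 = (3,0,0)_4 → 81
81 = (1,1,0,1)_4 → 3
3 = (3)_4 → 81  — 81 repeats.
That took 5 steps.

5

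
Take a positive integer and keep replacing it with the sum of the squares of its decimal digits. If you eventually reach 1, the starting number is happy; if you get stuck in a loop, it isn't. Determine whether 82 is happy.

82 → 8² + 2² = 64 + 4 = 68
68 → 6² + 8² = 36 + 64 = 100
100 → 1² + 0² + 0² = 1 + 0 + 0 = 1  — reached 1.

happy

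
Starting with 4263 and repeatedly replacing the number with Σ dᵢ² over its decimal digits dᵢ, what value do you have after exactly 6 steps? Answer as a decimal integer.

145

4263 → 4² + 2² + 6² + 3² = 16 + 4 + 36 + 9 = 65
65 → 6² + 5² = 36 + 25 = 61
61 → 6² + 1² = 36 + 1 = 37
37 → 3² + 7² = 9 + 49 = 58
58 → 5² + 8² = 25 + 64 = 89
89 → 8² + 9² = 64 + 81 = 145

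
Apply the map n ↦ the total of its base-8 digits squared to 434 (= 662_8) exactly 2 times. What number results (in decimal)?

18

434 = (6,6,2)_8 → 6² + 6² + 2² = 36 + 36 + 4 = 76
76 = (1,1,4)_8 → 1² + 1² + 4² = 1 + 1 + 16 = 18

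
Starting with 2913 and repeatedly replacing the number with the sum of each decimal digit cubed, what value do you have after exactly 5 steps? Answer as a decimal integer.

2913 → 2³ + 9³ + 1³ + 3³ = 8 + 729 + 1 + 27 = 765
765 → 7³ + 6³ + 5³ = 343 + 216 + 125 = 684
684 → 6³ + 8³ + 4³ = 216 + 512 + 64 = 792
792 → 7³ + 9³ + 2³ = 343 + 729 + 8 = 1080
1080 → 1³ + 0³ + 8³ + 0³ = 1 + 0 + 512 + 0 = 513

513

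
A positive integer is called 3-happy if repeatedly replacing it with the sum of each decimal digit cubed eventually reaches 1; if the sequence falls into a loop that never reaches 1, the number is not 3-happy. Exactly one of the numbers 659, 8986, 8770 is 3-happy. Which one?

659: 659 → 1070 → 344 → 155 → 251 → 134 → 92 → 737 → 713 → 371 → 371  — repeats 371 (not 3-happy)
8986: 8986 → 1969 → 1675 → 685 → 853 → 664 → 496 → 1009 → 730 → 370 → 370  — repeats 370 (not 3-happy)
8770: 8770 → 1198 → 1243 → 100 → 1  — reaches 1 (3-happy)

8770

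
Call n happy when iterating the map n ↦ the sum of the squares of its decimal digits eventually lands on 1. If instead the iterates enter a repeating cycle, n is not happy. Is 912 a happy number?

happy

912 → 9² + 1² + 2² = 86
86 → 8² + 6² = 100
100 → 1² + 0² + 0² = 1  — reached 1.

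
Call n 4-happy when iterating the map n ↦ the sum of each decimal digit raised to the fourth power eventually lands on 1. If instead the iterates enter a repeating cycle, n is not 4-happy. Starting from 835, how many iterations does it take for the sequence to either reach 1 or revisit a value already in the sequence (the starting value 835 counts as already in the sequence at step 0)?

835 → 8⁴ + 3⁴ + 5⁴ = 4096 + 81 + 625 = 4802
4802 → 4⁴ + 8⁴ + 0⁴ + 2⁴ = 256 + 4096 + 0 + 16 = 4368
4368 → 4⁴ + 3⁴ + 6⁴ + 8⁴ = 256 + 81 + 1296 + 4096 = 5729
5729 → 5⁴ + 7⁴ + 2⁴ + 9⁴ = 625 + 2401 + 16 + 6561 = 9603
9603 → 9⁴ + 6⁴ + 0⁴ + 3⁴ = 6561 + 1296 + 0 + 81 = 7938
7938 → 7⁴ + 9⁴ + 3⁴ + 8⁴ = 2401 + 6561 + 81 + 4096 = 13139
13139 → 1⁴ + 3⁴ + 1⁴ + 3⁴ + 9⁴ = 1 + 81 + 1 + 81 + 6561 = 6725
6725 → 6⁴ + 7⁴ + 2⁴ + 5⁴ = 1296 + 2401 + 16 + 625 = 4338
4338 → 4⁴ + 3⁴ + 3⁴ + 8⁴ = 256 + 81 + 81 + 4096 = 4514
4514 → 4⁴ + 5⁴ + 1⁴ + 4⁴ = 256 + 625 + 1 + 256 = 1138
1138 → 1⁴ + 1⁴ + 3⁴ + 8⁴ = 1 + 1 + 81 + 4096 = 4179
4179 → 4⁴ + 1⁴ + 7⁴ + 9⁴ = 256 + 1 + 2401 + 6561 = 9219
9219 → 9⁴ + 2⁴ + 1⁴ + 9⁴ = 6561 + 16 + 1 + 6561 = 13139  — 13139 repeats.
That took 13 steps.

13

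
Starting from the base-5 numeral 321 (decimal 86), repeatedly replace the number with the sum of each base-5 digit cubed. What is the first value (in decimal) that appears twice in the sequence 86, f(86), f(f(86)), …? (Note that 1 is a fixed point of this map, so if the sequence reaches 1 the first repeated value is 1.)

86 = (3,2,1)_5 → 3³ + 2³ + 1³ = 27 + 8 + 1 = 36
36 = (1,2,1)_5 → 1³ + 2³ + 1³ = 1 + 8 + 1 = 10
10 = (2,0)_5 → 2³ + 0³ = 8 + 0 = 8
8 = (1,3)_5 → 1³ + 3³ = 1 + 27 = 28
28 = (1,0,3)_5 → 1³ + 0³ + 3³ = 1 + 0 + 27 = 28  — 28 already appeared earlier.

28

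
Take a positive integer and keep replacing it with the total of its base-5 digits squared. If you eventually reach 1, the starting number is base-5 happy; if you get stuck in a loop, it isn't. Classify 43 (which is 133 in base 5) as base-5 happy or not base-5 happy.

43 = (1,3,3)_5 → 1² + 3² + 3² = 19
19 = (3,4)_5 → 3² + 4² = 25
25 = (1,0,0)_5 → 1² + 0² + 0² = 1  — reached 1.

base-5 happy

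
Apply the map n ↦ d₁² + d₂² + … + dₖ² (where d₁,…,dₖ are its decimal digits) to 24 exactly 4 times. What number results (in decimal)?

37

24 → 2² + 4² = 4 + 16 = 20
20 → 2² + 0² = 4 + 0 = 4
4 → 4² = 16
16 → 1² + 6² = 1 + 36 = 37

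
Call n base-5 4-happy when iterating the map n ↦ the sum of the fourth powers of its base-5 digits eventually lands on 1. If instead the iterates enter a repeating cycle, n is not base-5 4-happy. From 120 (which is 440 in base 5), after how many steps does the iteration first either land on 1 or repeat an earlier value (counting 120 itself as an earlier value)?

8

120 = (4,4,0)_5 → 4⁴ + 4⁴ + 0⁴ = 512
512 = (4,0,2,2)_5 → 4⁴ + 0⁴ + 2⁴ + 2⁴ = 288
288 = (2,1,2,3)_5 → 2⁴ + 1⁴ + 2⁴ + 3⁴ = 114
114 = (4,2,4)_5 → 4⁴ + 2⁴ + 4⁴ = 528
528 = (4,1,0,3)_5 → 4⁴ + 1⁴ + 0⁴ + 3⁴ = 338
338 = (2,3,2,3)_5 → 2⁴ + 3⁴ + 2⁴ + 3⁴ = 194
194 = (1,2,3,4)_5 → 1⁴ + 2⁴ + 3⁴ + 4⁴ = 354
354 = (2,4,0,4)_5 → 2⁴ + 4⁴ + 0⁴ + 4⁴ = 528  — 528 repeats.
That took 8 steps.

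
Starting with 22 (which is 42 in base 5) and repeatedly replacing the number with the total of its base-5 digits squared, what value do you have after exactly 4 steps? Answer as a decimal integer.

4

22 = (4,2)_5 → 4² + 2² = 20
20 = (4,0)_5 → 4² + 0² = 16
16 = (3,1)_5 → 3² + 1² = 10
10 = (2,0)_5 → 2² + 0² = 4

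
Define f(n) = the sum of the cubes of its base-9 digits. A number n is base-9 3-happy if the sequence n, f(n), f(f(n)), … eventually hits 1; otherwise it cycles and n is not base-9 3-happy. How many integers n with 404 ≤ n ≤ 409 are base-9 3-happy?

404: 404 → 1088 → 604 → 408 → 152 → 856 → 128 → 134 → 638 → 1198 → 470 → 476 → 980 → 540 → 432 → 152  (repeats 152)
405: 405 → 125 → 577 → 345 → 99 → 9 → 1  (reaches 1)
406: 406 → 126 → 126  (repeats 126)
407: 407 → 133 → 469 → 469  (repeats 469)
408: 408 → 152 → 856 → 128 → 134 → 638 → 1198 → 470 → 476 → 980 → 540 → 432 → 152  (repeats 152)
409: 409 → 189 → 35 → 539 → 853 → 409  (repeats 409)
base-9 3-happy: 405

1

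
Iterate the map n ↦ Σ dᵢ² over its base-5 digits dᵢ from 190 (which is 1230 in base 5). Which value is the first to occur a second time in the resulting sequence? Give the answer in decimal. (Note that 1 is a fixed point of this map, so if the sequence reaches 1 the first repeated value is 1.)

16

190 = (1,2,3,0)_5 → 1² + 2² + 3² + 0² = 1 + 4 + 9 + 0 = 14
14 = (2,4)_5 → 2² + 4² = 4 + 16 = 20
20 = (4,0)_5 → 4² + 0² = 16 + 0 = 16
16 = (3,1)_5 → 3² + 1² = 9 + 1 = 10
10 = (2,0)_5 → 2² + 0² = 4 + 0 = 4
4 = (4)_5 → 4² = 16  — 16 already appeared earlier.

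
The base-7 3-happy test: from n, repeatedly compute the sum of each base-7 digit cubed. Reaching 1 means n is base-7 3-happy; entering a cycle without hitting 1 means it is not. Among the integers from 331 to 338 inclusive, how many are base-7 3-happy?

1

331: 331 → 349 → 217 → 91 → 217  (repeats 217)
332: 332 → 368 → 92 → 218 → 92  (repeats 92)
333: 333 → 405 → 219 → 99 → 9 → 9  (repeats 9)
334: 334 → 466 → 100 → 16 → 16  (repeats 16)
335: 335 → 557 → 137 → 197 → 65 → 17 → 35 → 125 → 251 → 341 → 557  (repeats 557)
336: 336 → 432 → 252 → 126 → 72 → 36 → 126  (repeats 126)
337: 337 → 433 → 343 → 1  (reaches 1)
338: 338 → 440 → 434 → 218 → 92 → 218  (repeats 218)
base-7 3-happy: 337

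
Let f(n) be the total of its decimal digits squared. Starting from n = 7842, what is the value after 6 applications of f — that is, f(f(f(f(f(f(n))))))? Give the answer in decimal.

1

7842 → 7² + 8² + 4² + 2² = 49 + 64 + 16 + 4 = 133
133 → 1² + 3² + 3² = 1 + 9 + 9 = 19
19 → 1² + 9² = 1 + 81 = 82
82 → 8² + 2² = 64 + 4 = 68
68 → 6² + 8² = 36 + 64 = 100
100 → 1² + 0² + 0² = 1 + 0 + 0 = 1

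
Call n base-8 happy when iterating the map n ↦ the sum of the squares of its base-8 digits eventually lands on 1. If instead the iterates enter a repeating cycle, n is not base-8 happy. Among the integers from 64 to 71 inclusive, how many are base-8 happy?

1

64: 64 → 1  — base-8 happy
65: 65 → 2 → 4 → 16 → 4  — not base-8 happy
66: 66 → 5 → 25 → 10 → 5  — not base-8 happy
67: 67 → 10 → 5 → 25 → 10  — not base-8 happy
68: 68 → 17 → 5 → 25 → 10 → 5  — not base-8 happy
69: 69 → 26 → 13 → 26  — not base-8 happy
70: 70 → 37 → 41 → 26 → 13 → 26  — not base-8 happy
71: 71 → 50 → 40 → 25 → 10 → 5 → 25  — not base-8 happy
base-8 happy: 64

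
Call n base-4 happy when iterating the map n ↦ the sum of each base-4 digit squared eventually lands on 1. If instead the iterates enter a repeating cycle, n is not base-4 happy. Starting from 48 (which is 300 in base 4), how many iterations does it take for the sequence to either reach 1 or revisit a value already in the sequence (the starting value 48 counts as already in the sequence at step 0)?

5

48 = (3,0,0)_4 → 3² + 0² + 0² = 9 + 0 + 0 = 9
9 = (2,1)_4 → 2² + 1² = 4 + 1 = 5
5 = (1,1)_4 → 1² + 1² = 1 + 1 = 2
2 = (2)_4 → 2² = 4
4 = (1,0)_4 → 1² + 0² = 1 + 0 = 1  — reached 1.
That took 5 steps.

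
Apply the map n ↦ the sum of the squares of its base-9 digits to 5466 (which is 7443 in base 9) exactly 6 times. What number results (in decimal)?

5466 = (7,4,4,3)_9 → 90
90 = (1,1,0)_9 → 2
2 = (2)_9 → 4
4 = (4)_9 → 16
16 = (1,7)_9 → 50
50 = (5,5)_9 → 50

50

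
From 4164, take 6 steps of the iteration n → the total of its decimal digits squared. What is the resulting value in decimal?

16

4164 → 4² + 1² + 6² + 4² = 69
69 → 6² + 9² = 117
117 → 1² + 1² + 7² = 51
51 → 5² + 1² = 26
26 → 2² + 6² = 40
40 → 4² + 0² = 16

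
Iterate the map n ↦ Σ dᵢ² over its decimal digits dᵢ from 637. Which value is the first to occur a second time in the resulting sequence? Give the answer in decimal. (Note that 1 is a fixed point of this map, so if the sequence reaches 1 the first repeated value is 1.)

1

637 → 6² + 3² + 7² = 36 + 9 + 49 = 94
94 → 9² + 4² = 81 + 16 = 97
97 → 9² + 7² = 81 + 49 = 130
130 → 1² + 3² + 0² = 1 + 9 + 0 = 10
10 → 1² + 0² = 1 + 0 = 1  — reached the fixed point 1.
1 → 1, so 1 is the first repeated value.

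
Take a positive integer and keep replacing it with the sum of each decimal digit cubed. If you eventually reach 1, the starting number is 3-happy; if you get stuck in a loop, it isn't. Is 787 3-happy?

787 → 1198
1198 → 1243
1243 → 100
100 → 1  — reached 1.

3-happy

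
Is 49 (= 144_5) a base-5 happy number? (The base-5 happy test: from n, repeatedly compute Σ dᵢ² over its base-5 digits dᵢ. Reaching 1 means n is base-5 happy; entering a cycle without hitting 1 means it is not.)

49 = (1,4,4)_5 → 1² + 4² + 4² = 1 + 16 + 16 = 33
33 = (1,1,3)_5 → 1² + 1² + 3² = 1 + 1 + 9 = 11
11 = (2,1)_5 → 2² + 1² = 4 + 1 = 5
5 = (1,0)_5 → 1² + 0² = 1 + 0 = 1  — reached 1.

base-5 happy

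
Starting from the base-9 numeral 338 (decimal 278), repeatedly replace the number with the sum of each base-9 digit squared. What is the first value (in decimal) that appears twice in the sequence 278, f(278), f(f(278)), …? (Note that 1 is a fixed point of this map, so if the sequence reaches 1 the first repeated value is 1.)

50

278 = (3,3,8)_9 → 82
82 = (1,0,1)_9 → 2
2 = (2)_9 → 4
4 = (4)_9 → 16
16 = (1,7)_9 → 50
50 = (5,5)_9 → 50  — 50 already appeared earlier.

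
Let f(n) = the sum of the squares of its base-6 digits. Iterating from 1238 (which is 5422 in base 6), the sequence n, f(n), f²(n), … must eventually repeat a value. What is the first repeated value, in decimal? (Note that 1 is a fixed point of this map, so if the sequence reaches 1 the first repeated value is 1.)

1238 = (5,4,2,2)_6 → 49
49 = (1,2,1)_6 → 6
6 = (1,0)_6 → 1  — reached the fixed point 1.
1 → 1, so 1 is the first repeated value.

1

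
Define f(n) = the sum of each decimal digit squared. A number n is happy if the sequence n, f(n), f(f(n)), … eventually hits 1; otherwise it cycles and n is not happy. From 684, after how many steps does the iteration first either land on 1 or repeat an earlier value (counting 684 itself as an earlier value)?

12

684 → 116
116 → 38
38 → 73
73 → 58
58 → 89
89 → 145
145 → 42
42 → 20
20 → 4
4 → 16
16 → 37
37 → 58  — 58 repeats.
That took 12 steps.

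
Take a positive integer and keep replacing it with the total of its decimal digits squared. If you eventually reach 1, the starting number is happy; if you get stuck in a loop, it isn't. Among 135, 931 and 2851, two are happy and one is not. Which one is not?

135

135: 135 → 35 → 34 → 25 → 29 → 85 → 89 → 145 → 42 → 20 → 4 → 16 → 37 → 58 → 89  — repeats 89 (not happy)
931: 931 → 91 → 82 → 68 → 100 → 1  — reaches 1 (happy)
2851: 2851 → 94 → 97 → 130 → 10 → 1  — reaches 1 (happy)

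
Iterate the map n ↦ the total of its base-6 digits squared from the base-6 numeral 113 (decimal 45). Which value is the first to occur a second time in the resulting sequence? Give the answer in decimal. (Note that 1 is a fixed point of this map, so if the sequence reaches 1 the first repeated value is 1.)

45 = (1,1,3)_6 → 11
11 = (1,5)_6 → 26
26 = (4,2)_6 → 20
20 = (3,2)_6 → 13
13 = (2,1)_6 → 5
5 = (5)_6 → 25
25 = (4,1)_6 → 17
17 = (2,5)_6 → 29
29 = (4,5)_6 → 41
41 = (1,0,5)_6 → 26  — 26 already appeared earlier.

26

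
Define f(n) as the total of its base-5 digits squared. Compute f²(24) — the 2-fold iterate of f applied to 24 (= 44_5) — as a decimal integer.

6

24 = (4,4)_5 → 4² + 4² = 32
32 = (1,1,2)_5 → 1² + 1² + 2² = 6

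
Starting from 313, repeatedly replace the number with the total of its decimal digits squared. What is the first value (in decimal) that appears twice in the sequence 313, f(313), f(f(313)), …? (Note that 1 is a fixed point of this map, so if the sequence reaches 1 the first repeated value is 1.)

313 → 3² + 1² + 3² = 9 + 1 + 9 = 19
19 → 1² + 9² = 1 + 81 = 82
82 → 8² + 2² = 64 + 4 = 68
68 → 6² + 8² = 36 + 64 = 100
100 → 1² + 0² + 0² = 1 + 0 + 0 = 1  — reached the fixed point 1.
1 → 1, so 1 is the first repeated value.

1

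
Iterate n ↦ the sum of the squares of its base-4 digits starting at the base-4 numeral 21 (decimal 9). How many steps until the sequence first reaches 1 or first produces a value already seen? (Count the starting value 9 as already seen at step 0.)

4

9 = (2,1)_4 → 2² + 1² = 5
5 = (1,1)_4 → 1² + 1² = 2
2 = (2)_4 → 2² = 4
4 = (1,0)_4 → 1² + 0² = 1  — reached 1.
That took 4 steps.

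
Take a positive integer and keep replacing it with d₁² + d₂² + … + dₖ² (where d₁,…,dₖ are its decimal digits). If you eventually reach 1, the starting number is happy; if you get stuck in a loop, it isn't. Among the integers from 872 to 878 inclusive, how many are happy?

1

872: 872 → 117 → 51 → 26 → 40 → 16 → 37 → 58 → 89 → 145 → 42 → 20 → 4 → 16  (repeats 16)
873: 873 → 122 → 9 → 81 → 65 → 61 → 37 → 58 → 89 → 145 → 42 → 20 → 4 → 16 → 37  (repeats 37)
874: 874 → 129 → 86 → 100 → 1  (reaches 1)
875: 875 → 138 → 74 → 65 → 61 → 37 → 58 → 89 → 145 → 42 → 20 → 4 → 16 → 37  (repeats 37)
876: 876 → 149 → 98 → 145 → 42 → 20 → 4 → 16 → 37 → 58 → 89 → 145  (repeats 145)
877: 877 → 162 → 41 → 17 → 50 → 25 → 29 → 85 → 89 → 145 → 42 → 20 → 4 → 16 → 37 → 58 → 89  (repeats 89)
878: 878 → 177 → 99 → 162 → 41 → 17 → 50 → 25 → 29 → 85 → 89 → 145 → 42 → 20 → 4 → 16 → 37 → 58 → 89  (repeats 89)
happy: 874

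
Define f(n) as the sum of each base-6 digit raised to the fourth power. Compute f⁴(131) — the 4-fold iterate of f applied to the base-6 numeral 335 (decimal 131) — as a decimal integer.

131 = (3,3,5)_6 → 3⁴ + 3⁴ + 5⁴ = 787
787 = (3,3,5,1)_6 → 3⁴ + 3⁴ + 5⁴ + 1⁴ = 788
788 = (3,3,5,2)_6 → 3⁴ + 3⁴ + 5⁴ + 2⁴ = 803
803 = (3,4,1,5)_6 → 3⁴ + 4⁴ + 1⁴ + 5⁴ = 963

963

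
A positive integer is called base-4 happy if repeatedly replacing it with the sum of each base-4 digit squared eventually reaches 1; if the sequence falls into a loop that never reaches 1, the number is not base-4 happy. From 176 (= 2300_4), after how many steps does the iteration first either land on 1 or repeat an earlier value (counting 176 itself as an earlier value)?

5

176 = (2,3,0,0)_4 → 13
13 = (3,1)_4 → 10
10 = (2,2)_4 → 8
8 = (2,0)_4 → 4
4 = (1,0)_4 → 1  — reached 1.
That took 5 steps.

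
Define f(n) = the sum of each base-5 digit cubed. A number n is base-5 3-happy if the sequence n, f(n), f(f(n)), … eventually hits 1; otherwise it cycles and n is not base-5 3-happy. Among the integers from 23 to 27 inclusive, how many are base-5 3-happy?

23: 23 → 91 → 55 → 9 → 65 → 35 → 9  (repeats 9)
24: 24 → 128 → 28 → 28  (repeats 28)
25: 25 → 1  (reaches 1)
26: 26 → 2 → 8 → 28 → 28  (repeats 28)
27: 27 → 9 → 65 → 35 → 9  (repeats 9)
base-5 3-happy: 25

1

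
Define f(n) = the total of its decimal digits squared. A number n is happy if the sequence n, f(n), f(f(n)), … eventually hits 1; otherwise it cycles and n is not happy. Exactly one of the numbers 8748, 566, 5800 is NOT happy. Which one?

8748: 8748 → 193 → 91 → 82 → 68 → 100 → 1  — reaches 1 (happy)
566: 566 → 97 → 130 → 10 → 1  — reaches 1 (happy)
5800: 5800 → 89 → 145 → 42 → 20 → 4 → 16 → 37 → 58 → 89  — repeats 89 (not happy)

5800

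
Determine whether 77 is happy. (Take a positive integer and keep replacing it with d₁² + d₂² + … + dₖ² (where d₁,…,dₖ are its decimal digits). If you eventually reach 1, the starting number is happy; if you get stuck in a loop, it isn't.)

77 → 7² + 7² = 49 + 49 = 98
98 → 9² + 8² = 81 + 64 = 145
145 → 1² + 4² + 5² = 1 + 16 + 25 = 42
42 → 4² + 2² = 16 + 4 = 20
20 → 2² + 0² = 4 + 0 = 4
4 → 4² = 16
16 → 1² + 6² = 1 + 36 = 37
37 → 3² + 7² = 9 + 49 = 58
58 → 5² + 8² = 25 + 64 = 89
89 → 8² + 9² = 64 + 81 = 145  — 145 already seen; the sequence cycles without reaching 1.

not happy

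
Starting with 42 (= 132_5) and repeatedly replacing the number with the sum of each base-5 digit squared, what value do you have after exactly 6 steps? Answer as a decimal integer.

16

42 = (1,3,2)_5 → 14
14 = (2,4)_5 → 20
20 = (4,0)_5 → 16
16 = (3,1)_5 → 10
10 = (2,0)_5 → 4
4 = (4)_5 → 16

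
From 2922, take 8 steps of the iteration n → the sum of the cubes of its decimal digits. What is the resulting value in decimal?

2922 → 2³ + 9³ + 2³ + 2³ = 753
753 → 7³ + 5³ + 3³ = 495
495 → 4³ + 9³ + 5³ = 918
918 → 9³ + 1³ + 8³ = 1242
1242 → 1³ + 2³ + 4³ + 2³ = 81
81 → 8³ + 1³ = 513
513 → 5³ + 1³ + 3³ = 153
153 → 1³ + 5³ + 3³ = 153

153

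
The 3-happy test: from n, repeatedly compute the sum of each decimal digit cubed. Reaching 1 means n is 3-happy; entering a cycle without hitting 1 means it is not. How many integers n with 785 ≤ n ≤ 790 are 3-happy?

785: 785 → 980 → 1241 → 74 → 407 → 407  — not 3-happy
786: 786 → 1071 → 345 → 216 → 225 → 141 → 66 → 432 → 99 → 1458 → 702 → 351 → 153 → 153  — not 3-happy
787: 787 → 1198 → 1243 → 100 → 1  — 3-happy
788: 788 → 1367 → 587 → 980 → 1241 → 74 → 407 → 407  — not 3-happy
789: 789 → 1584 → 702 → 351 → 153 → 153  — not 3-happy
790: 790 → 1072 → 352 → 160 → 217 → 352  — not 3-happy
3-happy: 787

1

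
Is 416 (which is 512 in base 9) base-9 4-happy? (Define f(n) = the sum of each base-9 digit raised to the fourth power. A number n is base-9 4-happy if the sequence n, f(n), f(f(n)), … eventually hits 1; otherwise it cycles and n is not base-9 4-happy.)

416 = (5,1,2)_9 → 5⁴ + 1⁴ + 2⁴ = 625 + 1 + 16 = 642
642 = (7,8,3)_9 → 7⁴ + 8⁴ + 3⁴ = 2401 + 4096 + 81 = 6578
6578 = (1,0,0,1,8)_9 → 1⁴ + 0⁴ + 0⁴ + 1⁴ + 8⁴ = 1 + 0 + 0 + 1 + 4096 = 4098
4098 = (5,5,5,3)_9 → 5⁴ + 5⁴ + 5⁴ + 3⁴ = 625 + 625 + 625 + 81 = 1956
1956 = (2,6,1,3)_9 → 2⁴ + 6⁴ + 1⁴ + 3⁴ = 16 + 1296 + 1 + 81 = 1394
1394 = (1,8,1,8)_9 → 1⁴ + 8⁴ + 1⁴ + 8⁴ = 1 + 4096 + 1 + 4096 = 8194
8194 = (1,2,2,1,4)_9 → 1⁴ + 2⁴ + 2⁴ + 1⁴ + 4⁴ = 1 + 16 + 16 + 1 + 256 = 290
290 = (3,5,2)_9 → 3⁴ + 5⁴ + 2⁴ = 81 + 625 + 16 = 722
722 = (8,8,2)_9 → 8⁴ + 8⁴ + 2⁴ = 4096 + 4096 + 16 = 8208
8208 = (1,2,2,3,0)_9 → 1⁴ + 2⁴ + 2⁴ + 3⁴ + 0⁴ = 1 + 16 + 16 + 81 + 0 = 114
114 = (1,3,6)_9 → 1⁴ + 3⁴ + 6⁴ = 1 + 81 + 1296 = 1378
1378 = (1,8,0,1)_9 → 1⁴ + 8⁴ + 0⁴ + 1⁴ = 1 + 4096 + 0 + 1 = 4098  — 4098 already seen; the sequence cycles without reaching 1.

not base-9 4-happy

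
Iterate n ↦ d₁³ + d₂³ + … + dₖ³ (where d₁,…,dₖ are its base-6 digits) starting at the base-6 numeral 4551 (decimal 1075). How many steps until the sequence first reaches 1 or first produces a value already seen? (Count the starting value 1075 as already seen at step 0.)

1075 = (4,5,5,1)_6 → 4³ + 5³ + 5³ + 1³ = 315
315 = (1,2,4,3)_6 → 1³ + 2³ + 4³ + 3³ = 100
100 = (2,4,4)_6 → 2³ + 4³ + 4³ = 136
136 = (3,4,4)_6 → 3³ + 4³ + 4³ = 155
155 = (4,1,5)_6 → 4³ + 1³ + 5³ = 190
190 = (5,1,4)_6 → 5³ + 1³ + 4³ = 190  — 190 repeats.
That took 6 steps.

6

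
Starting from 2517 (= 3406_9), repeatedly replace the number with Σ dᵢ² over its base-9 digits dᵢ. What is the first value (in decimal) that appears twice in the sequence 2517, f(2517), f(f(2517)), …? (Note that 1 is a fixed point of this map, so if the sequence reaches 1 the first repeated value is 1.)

2517 = (3,4,0,6)_9 → 3² + 4² + 0² + 6² = 61
61 = (6,7)_9 → 6² + 7² = 85
85 = (1,0,4)_9 → 1² + 0² + 4² = 17
17 = (1,8)_9 → 1² + 8² = 65
65 = (7,2)_9 → 7² + 2² = 53
53 = (5,8)_9 → 5² + 8² = 89
89 = (1,0,8)_9 → 1² + 0² + 8² = 65  — 65 already appeared earlier.

65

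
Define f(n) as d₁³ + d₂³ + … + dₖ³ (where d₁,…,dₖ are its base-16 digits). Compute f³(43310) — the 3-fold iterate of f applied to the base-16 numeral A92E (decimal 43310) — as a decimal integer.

43310 = (10,9,2,14)_16 → 4481
4481 = (1,1,8,1)_16 → 515
515 = (2,0,3)_16 → 35

35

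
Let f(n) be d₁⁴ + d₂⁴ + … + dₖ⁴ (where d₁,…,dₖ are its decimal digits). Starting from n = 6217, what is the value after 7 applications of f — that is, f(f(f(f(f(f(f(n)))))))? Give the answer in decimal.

6217 → 3714
3714 → 2739
2739 → 9059
9059 → 13747
13747 → 5140
5140 → 882
882 → 8208

8208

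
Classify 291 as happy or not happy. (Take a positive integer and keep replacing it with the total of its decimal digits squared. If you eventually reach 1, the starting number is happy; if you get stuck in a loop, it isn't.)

happy

291 → 86
86 → 100
100 → 1  — reached 1.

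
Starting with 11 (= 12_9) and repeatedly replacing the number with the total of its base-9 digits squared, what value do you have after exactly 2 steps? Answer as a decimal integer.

11 = (1,2)_9 → 1² + 2² = 5
5 = (5)_9 → 5² = 25

25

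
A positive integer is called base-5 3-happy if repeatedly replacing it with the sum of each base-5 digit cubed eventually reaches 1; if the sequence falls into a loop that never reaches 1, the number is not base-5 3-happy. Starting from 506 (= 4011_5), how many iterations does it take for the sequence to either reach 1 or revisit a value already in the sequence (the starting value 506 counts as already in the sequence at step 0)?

6

506 = (4,0,1,1)_5 → 4³ + 0³ + 1³ + 1³ = 64 + 0 + 1 + 1 = 66
66 = (2,3,1)_5 → 2³ + 3³ + 1³ = 8 + 27 + 1 = 36
36 = (1,2,1)_5 → 1³ + 2³ + 1³ = 1 + 8 + 1 = 10
10 = (2,0)_5 → 2³ + 0³ = 8 + 0 = 8
8 = (1,3)_5 → 1³ + 3³ = 1 + 27 = 28
28 = (1,0,3)_5 → 1³ + 0³ + 3³ = 1 + 0 + 27 = 28  — 28 repeats.
That took 6 steps.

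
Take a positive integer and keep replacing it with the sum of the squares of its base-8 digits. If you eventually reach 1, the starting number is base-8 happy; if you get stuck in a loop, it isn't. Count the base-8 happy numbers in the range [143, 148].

1

143: 143 → 54 → 72 → 2 → 4 → 16 → 4  (repeats 4)
144: 144 → 8 → 1  (reaches 1)
145: 145 → 9 → 2 → 4 → 16 → 4  (repeats 4)
146: 146 → 12 → 17 → 5 → 25 → 10 → 5  (repeats 5)
147: 147 → 17 → 5 → 25 → 10 → 5  (repeats 5)
148: 148 → 24 → 9 → 2 → 4 → 16 → 4  (repeats 4)
base-8 happy: 144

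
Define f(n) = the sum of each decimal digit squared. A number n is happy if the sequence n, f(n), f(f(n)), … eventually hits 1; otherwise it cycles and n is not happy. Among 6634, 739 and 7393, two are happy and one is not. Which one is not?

6634: 6634 → 97 → 130 → 10 → 1  — reaches 1 (happy)
739: 739 → 139 → 91 → 82 → 68 → 100 → 1  — reaches 1 (happy)
7393: 7393 → 148 → 81 → 65 → 61 → 37 → 58 → 89 → 145 → 42 → 20 → 4 → 16 → 37  — repeats 37 (not happy)

7393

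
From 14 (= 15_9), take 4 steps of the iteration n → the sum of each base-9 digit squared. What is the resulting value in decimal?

68

14 = (1,5)_9 → 1² + 5² = 26
26 = (2,8)_9 → 2² + 8² = 68
68 = (7,5)_9 → 7² + 5² = 74
74 = (8,2)_9 → 8² + 2² = 68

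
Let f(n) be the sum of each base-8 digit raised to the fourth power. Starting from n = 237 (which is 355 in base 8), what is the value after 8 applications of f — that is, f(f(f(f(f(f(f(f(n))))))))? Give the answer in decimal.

237 = (3,5,5)_8 → 3⁴ + 5⁴ + 5⁴ = 81 + 625 + 625 = 1331
1331 = (2,4,6,3)_8 → 2⁴ + 4⁴ + 6⁴ + 3⁴ = 16 + 256 + 1296 + 81 = 1649
1649 = (3,1,6,1)_8 → 3⁴ + 1⁴ + 6⁴ + 1⁴ = 81 + 1 + 1296 + 1 = 1379
1379 = (2,5,4,3)_8 → 2⁴ + 5⁴ + 4⁴ + 3⁴ = 16 + 625 + 256 + 81 = 978
978 = (1,7,2,2)_8 → 1⁴ + 7⁴ + 2⁴ + 2⁴ = 1 + 2401 + 16 + 16 = 2434
2434 = (4,6,0,2)_8 → 4⁴ + 6⁴ + 0⁴ + 2⁴ = 256 + 1296 + 0 + 16 = 1568
1568 = (3,0,4,0)_8 → 3⁴ + 0⁴ + 4⁴ + 0⁴ = 81 + 0 + 256 + 0 = 337
337 = (5,2,1)_8 → 5⁴ + 2⁴ + 1⁴ = 625 + 16 + 1 = 642

642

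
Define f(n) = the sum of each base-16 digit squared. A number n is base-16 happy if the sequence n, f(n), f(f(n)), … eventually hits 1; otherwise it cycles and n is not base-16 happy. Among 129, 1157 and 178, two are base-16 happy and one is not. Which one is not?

178

129: 129 → 65 → 17 → 2 → 4 → 16 → 1  — reaches 1 (base-16 happy)
1157: 1157 → 105 → 117 → 74 → 116 → 65 → 17 → 2 → 4 → 16 → 1  — reaches 1 (base-16 happy)
178: 178 → 125 → 218 → 269 → 170 → 200 → 208 → 169 → 181 → 146 → 85 → 50 → 13 → 169  — repeats 169 (not base-16 happy)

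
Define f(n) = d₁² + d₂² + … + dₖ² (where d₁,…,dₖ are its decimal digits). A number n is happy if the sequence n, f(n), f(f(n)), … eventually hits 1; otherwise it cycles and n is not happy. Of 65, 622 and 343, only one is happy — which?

65: 65 → 61 → 37 → 58 → 89 → 145 → 42 → 20 → 4 → 16 → 37  — repeats 37 (not happy)
622: 622 → 44 → 32 → 13 → 10 → 1  — reaches 1 (happy)
343: 343 → 34 → 25 → 29 → 85 → 89 → 145 → 42 → 20 → 4 → 16 → 37 → 58 → 89  — repeats 89 (not happy)

622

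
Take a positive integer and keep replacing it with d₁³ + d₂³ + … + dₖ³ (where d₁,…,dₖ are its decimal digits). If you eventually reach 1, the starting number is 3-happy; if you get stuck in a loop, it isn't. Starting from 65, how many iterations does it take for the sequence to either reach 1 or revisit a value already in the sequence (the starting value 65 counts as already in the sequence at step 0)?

6

65 → 6³ + 5³ = 341
341 → 3³ + 4³ + 1³ = 92
92 → 9³ + 2³ = 737
737 → 7³ + 3³ + 7³ = 713
713 → 7³ + 1³ + 3³ = 371
371 → 3³ + 7³ + 1³ = 371  — 371 repeats.
That took 6 steps.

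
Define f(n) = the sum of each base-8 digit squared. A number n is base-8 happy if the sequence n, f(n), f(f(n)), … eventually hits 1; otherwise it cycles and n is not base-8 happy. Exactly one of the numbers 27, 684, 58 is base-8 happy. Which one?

27: 27 → 18 → 8 → 1  — reaches 1 (base-8 happy)
684: 684 → 46 → 61 → 74 → 6 → 36 → 32 → 16 → 4 → 16  — repeats 16 (not base-8 happy)
58: 58 → 53 → 61 → 74 → 6 → 36 → 32 → 16 → 4 → 16  — repeats 16 (not base-8 happy)

27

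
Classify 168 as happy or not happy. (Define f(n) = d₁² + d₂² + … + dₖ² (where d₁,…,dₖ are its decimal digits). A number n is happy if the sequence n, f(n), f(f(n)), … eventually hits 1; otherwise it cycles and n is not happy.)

not happy

168 → 1² + 6² + 8² = 101
101 → 1² + 0² + 1² = 2
2 → 2² = 4
4 → 4² = 16
16 → 1² + 6² = 37
37 → 3² + 7² = 58
58 → 5² + 8² = 89
89 → 8² + 9² = 145
145 → 1² + 4² + 5² = 42
42 → 4² + 2² = 20
20 → 2² + 0² = 4  — 4 already seen; the sequence cycles without reaching 1.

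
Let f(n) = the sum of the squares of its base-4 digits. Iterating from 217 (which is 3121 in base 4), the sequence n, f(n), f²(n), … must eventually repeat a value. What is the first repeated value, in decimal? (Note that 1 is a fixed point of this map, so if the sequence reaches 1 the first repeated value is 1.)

217 = (3,1,2,1)_4 → 3² + 1² + 2² + 1² = 9 + 1 + 4 + 1 = 15
15 = (3,3)_4 → 3² + 3² = 9 + 9 = 18
18 = (1,0,2)_4 → 1² + 0² + 2² = 1 + 0 + 4 = 5
5 = (1,1)_4 → 1² + 1² = 1 + 1 = 2
2 = (2)_4 → 2² = 4
4 = (1,0)_4 → 1² + 0² = 1 + 0 = 1  — reached the fixed point 1.
1 → 1, so 1 is the first repeated value.

1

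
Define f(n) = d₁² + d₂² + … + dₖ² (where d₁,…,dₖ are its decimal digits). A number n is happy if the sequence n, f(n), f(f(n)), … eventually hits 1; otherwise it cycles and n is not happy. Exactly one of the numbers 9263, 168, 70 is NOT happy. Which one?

9263: 9263 → 130 → 10 → 1  — reaches 1 (happy)
168: 168 → 101 → 2 → 4 → 16 → 37 → 58 → 89 → 145 → 42 → 20 → 4  — repeats 4 (not happy)
70: 70 → 49 → 97 → 130 → 10 → 1  — reaches 1 (happy)

168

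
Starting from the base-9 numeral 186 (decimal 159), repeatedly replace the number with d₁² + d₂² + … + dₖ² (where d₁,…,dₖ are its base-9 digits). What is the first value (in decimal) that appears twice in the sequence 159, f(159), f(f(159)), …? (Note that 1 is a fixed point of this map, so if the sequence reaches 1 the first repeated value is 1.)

159 = (1,8,6)_9 → 1² + 8² + 6² = 1 + 64 + 36 = 101
101 = (1,2,2)_9 → 1² + 2² + 2² = 1 + 4 + 4 = 9
9 = (1,0)_9 → 1² + 0² = 1 + 0 = 1  — reached the fixed point 1.
1 → 1, so 1 is the first repeated value.

1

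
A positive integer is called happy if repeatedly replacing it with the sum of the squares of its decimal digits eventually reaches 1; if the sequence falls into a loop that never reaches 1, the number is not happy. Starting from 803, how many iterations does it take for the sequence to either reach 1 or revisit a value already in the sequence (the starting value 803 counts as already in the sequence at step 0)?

10

803 → 8² + 0² + 3² = 64 + 0 + 9 = 73
73 → 7² + 3² = 49 + 9 = 58
58 → 5² + 8² = 25 + 64 = 89
89 → 8² + 9² = 64 + 81 = 145
145 → 1² + 4² + 5² = 1 + 16 + 25 = 42
42 → 4² + 2² = 16 + 4 = 20
20 → 2² + 0² = 4 + 0 = 4
4 → 4² = 16
16 → 1² + 6² = 1 + 36 = 37
37 → 3² + 7² = 9 + 49 = 58  — 58 repeats.
That took 10 steps.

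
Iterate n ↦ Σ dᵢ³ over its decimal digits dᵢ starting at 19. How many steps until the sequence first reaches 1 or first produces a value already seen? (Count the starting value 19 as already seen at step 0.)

3

19 → 1³ + 9³ = 730
730 → 7³ + 3³ + 0³ = 370
370 → 3³ + 7³ + 0³ = 370  — 370 repeats.
That took 3 steps.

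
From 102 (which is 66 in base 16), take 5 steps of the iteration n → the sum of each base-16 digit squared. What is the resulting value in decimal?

102 = (6,6)_16 → 6² + 6² = 36 + 36 = 72
72 = (4,8)_16 → 4² + 8² = 16 + 64 = 80
80 = (5,0)_16 → 5² + 0² = 25 + 0 = 25
25 = (1,9)_16 → 1² + 9² = 1 + 81 = 82
82 = (5,2)_16 → 5² + 2² = 25 + 4 = 29

29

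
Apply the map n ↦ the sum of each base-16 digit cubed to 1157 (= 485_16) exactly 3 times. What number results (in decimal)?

4394

1157 = (4,8,5)_16 → 4³ + 8³ + 5³ = 701
701 = (2,11,13)_16 → 2³ + 11³ + 13³ = 3536
3536 = (13,13,0)_16 → 13³ + 13³ + 0³ = 4394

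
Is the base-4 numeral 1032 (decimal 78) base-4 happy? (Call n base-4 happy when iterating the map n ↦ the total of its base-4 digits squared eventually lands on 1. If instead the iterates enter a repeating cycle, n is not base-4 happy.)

base-4 happy

78 = (1,0,3,2)_4 → 14
14 = (3,2)_4 → 13
13 = (3,1)_4 → 10
10 = (2,2)_4 → 8
8 = (2,0)_4 → 4
4 = (1,0)_4 → 1  — reached 1.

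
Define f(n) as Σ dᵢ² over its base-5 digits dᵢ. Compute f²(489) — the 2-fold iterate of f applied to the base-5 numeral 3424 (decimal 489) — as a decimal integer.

489 = (3,4,2,4)_5 → 3² + 4² + 2² + 4² = 45
45 = (1,4,0)_5 → 1² + 4² + 0² = 17

17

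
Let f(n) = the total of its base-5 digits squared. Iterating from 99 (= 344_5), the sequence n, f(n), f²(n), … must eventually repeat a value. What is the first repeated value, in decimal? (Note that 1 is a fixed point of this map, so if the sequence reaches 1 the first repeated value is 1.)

1

99 = (3,4,4)_5 → 3² + 4² + 4² = 41
41 = (1,3,1)_5 → 1² + 3² + 1² = 11
11 = (2,1)_5 → 2² + 1² = 5
5 = (1,0)_5 → 1² + 0² = 1  — reached the fixed point 1.
1 → 1, so 1 is the first repeated value.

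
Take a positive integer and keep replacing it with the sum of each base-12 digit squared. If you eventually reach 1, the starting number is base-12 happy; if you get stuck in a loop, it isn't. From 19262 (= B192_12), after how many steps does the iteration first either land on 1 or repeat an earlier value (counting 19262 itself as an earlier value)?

19262 = (11,1,9,2)_12 → 11² + 1² + 9² + 2² = 207
207 = (1,5,3)_12 → 1² + 5² + 3² = 35
35 = (2,11)_12 → 2² + 11² = 125
125 = (10,5)_12 → 10² + 5² = 125  — 125 repeats.
That took 4 steps.

4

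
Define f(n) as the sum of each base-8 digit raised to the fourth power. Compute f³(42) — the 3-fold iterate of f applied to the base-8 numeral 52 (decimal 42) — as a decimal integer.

42 = (5,2)_8 → 5⁴ + 2⁴ = 641
641 = (1,2,0,1)_8 → 1⁴ + 2⁴ + 0⁴ + 1⁴ = 18
18 = (2,2)_8 → 2⁴ + 2⁴ = 32

32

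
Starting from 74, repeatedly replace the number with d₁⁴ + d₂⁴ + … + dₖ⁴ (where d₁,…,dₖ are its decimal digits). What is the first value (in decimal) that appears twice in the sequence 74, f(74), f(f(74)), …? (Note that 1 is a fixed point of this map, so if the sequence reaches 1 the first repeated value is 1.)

74 → 2657
2657 → 4338
4338 → 4514
4514 → 1138
1138 → 4179
4179 → 9219
9219 → 13139
13139 → 6725
6725 → 4338  — 4338 already appeared earlier.

4338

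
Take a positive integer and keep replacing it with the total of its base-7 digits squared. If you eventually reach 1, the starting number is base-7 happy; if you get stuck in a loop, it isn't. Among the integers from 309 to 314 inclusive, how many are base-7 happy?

309: 309 → 41 → 61 → 27 → 45 → 45  (repeats 45)
310: 310 → 44 → 40 → 50 → 2 → 4 → 16 → 8 → 2  (repeats 2)
311: 311 → 49 → 1  (reaches 1)
312: 312 → 56 → 2 → 4 → 16 → 8 → 2  (repeats 2)
313: 313 → 65 → 9 → 5 → 25 → 25  (repeats 25)
314: 314 → 76 → 46 → 52 → 10 → 10  (repeats 10)
base-7 happy: 311

1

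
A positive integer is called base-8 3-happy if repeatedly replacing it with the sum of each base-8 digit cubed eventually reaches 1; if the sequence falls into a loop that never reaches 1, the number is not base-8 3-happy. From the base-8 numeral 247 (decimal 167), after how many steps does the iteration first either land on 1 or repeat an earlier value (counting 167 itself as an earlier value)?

12

167 = (2,4,7)_8 → 2³ + 4³ + 7³ = 8 + 64 + 343 = 415
415 = (6,3,7)_8 → 6³ + 3³ + 7³ = 216 + 27 + 343 = 586
586 = (1,1,1,2)_8 → 1³ + 1³ + 1³ + 2³ = 1 + 1 + 1 + 8 = 11
11 = (1,3)_8 → 1³ + 3³ = 1 + 27 = 28
28 = (3,4)_8 → 3³ + 4³ = 27 + 64 = 91
91 = (1,3,3)_8 → 1³ + 3³ + 3³ = 1 + 27 + 27 = 55
55 = (6,7)_8 → 6³ + 7³ = 216 + 343 = 559
559 = (1,0,5,7)_8 → 1³ + 0³ + 5³ + 7³ = 1 + 0 + 125 + 343 = 469
469 = (7,2,5)_8 → 7³ + 2³ + 5³ = 343 + 8 + 125 = 476
476 = (7,3,4)_8 → 7³ + 3³ + 4³ = 343 + 27 + 64 = 434
434 = (6,6,2)_8 → 6³ + 6³ + 2³ = 216 + 216 + 8 = 440
440 = (6,7,0)_8 → 6³ + 7³ + 0³ = 216 + 343 + 0 = 559  — 559 repeats.
That took 12 steps.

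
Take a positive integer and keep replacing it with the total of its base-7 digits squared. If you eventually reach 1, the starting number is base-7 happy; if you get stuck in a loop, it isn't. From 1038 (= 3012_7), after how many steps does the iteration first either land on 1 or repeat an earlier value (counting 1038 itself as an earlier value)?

1038 = (3,0,1,2)_7 → 3² + 0² + 1² + 2² = 9 + 0 + 1 + 4 = 14
14 = (2,0)_7 → 2² + 0² = 4 + 0 = 4
4 = (4)_7 → 4² = 16
16 = (2,2)_7 → 2² + 2² = 4 + 4 = 8
8 = (1,1)_7 → 1² + 1² = 1 + 1 = 2
2 = (2)_7 → 2² = 4  — 4 repeats.
That took 6 steps.

6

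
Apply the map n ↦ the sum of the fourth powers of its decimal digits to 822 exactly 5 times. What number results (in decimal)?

822 → 4128
4128 → 4369
4369 → 8194
8194 → 10914
10914 → 6819

6819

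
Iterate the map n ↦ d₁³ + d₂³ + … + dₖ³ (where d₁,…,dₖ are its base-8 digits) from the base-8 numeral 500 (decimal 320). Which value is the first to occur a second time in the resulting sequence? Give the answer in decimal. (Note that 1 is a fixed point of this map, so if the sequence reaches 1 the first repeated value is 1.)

469

320 = (5,0,0)_8 → 5³ + 0³ + 0³ = 125 + 0 + 0 = 125
125 = (1,7,5)_8 → 1³ + 7³ + 5³ = 1 + 343 + 125 = 469
469 = (7,2,5)_8 → 7³ + 2³ + 5³ = 343 + 8 + 125 = 476
476 = (7,3,4)_8 → 7³ + 3³ + 4³ = 343 + 27 + 64 = 434
434 = (6,6,2)_8 → 6³ + 6³ + 2³ = 216 + 216 + 8 = 440
440 = (6,7,0)_8 → 6³ + 7³ + 0³ = 216 + 343 + 0 = 559
559 = (1,0,5,7)_8 → 1³ + 0³ + 5³ + 7³ = 1 + 0 + 125 + 343 = 469  — 469 already appeared earlier.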